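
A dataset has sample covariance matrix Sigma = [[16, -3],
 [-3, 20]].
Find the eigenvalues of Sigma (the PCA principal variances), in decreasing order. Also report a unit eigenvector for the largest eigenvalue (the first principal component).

Step 1 — characteristic polynomial of 2×2 Sigma:
  det(Sigma - λI) = λ² - trace · λ + det = 0.
  trace = 16 + 20 = 36, det = 16·20 - (-3)² = 311.
Step 2 — discriminant:
  Δ = trace² - 4·det = 1296 - 1244 = 52.
Step 3 — eigenvalues:
  λ = (trace ± √Δ)/2 = (36 ± 7.2111)/2,
  λ_1 = 21.6056,  λ_2 = 14.3944.

Step 4 — unit eigenvector for λ_1: solve (Sigma - λ_1 I)v = 0. First row:
  (16 - 21.6056)·v_x + (-3)·v_y = 0, i.e. (-5.6056)·v_x + (-3)·v_y = 0,
  so v ∝ (b, λ_1 - a) = (-3, 5.6056); multiply by -1 so the first entry is positive: u = (3, -5.6056).
  ||u|| = √((3)² + (-5.6056)²) = √(40.4222) ≈ 6.3578,
  v_1 = u/||u|| ≈ (0.4719, -0.8817) (||v_1|| = 1).

λ_1 = 21.6056,  λ_2 = 14.3944;  v_1 ≈ (0.4719, -0.8817)


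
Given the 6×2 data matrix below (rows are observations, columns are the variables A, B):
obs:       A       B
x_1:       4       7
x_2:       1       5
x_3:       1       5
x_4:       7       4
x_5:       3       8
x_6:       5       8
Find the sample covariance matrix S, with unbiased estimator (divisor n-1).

Step 1 — column means:
  mean(A) = (4 + 1 + 1 + 7 + 3 + 5) / 6 = 21/6 = 3.5
  mean(B) = (7 + 5 + 5 + 4 + 8 + 8) / 6 = 37/6 = 6.1667

Step 2 — sample covariance S[i,j] = (1/(n-1)) · Σ_k (x_{k,i} - mean_i) · (x_{k,j} - mean_j), with n-1 = 5.
  S[A,A] = ((0.5)·(0.5) + (-2.5)·(-2.5) + (-2.5)·(-2.5) + (3.5)·(3.5) + (-0.5)·(-0.5) + (1.5)·(1.5)) / 5 = 27.5/5 = 5.5
  S[A,B] = ((0.5)·(0.8333) + (-2.5)·(-1.1667) + (-2.5)·(-1.1667) + (3.5)·(-2.1667) + (-0.5)·(1.8333) + (1.5)·(1.8333)) / 5 = 0.5/5 = 0.1
  S[B,B] = ((0.8333)·(0.8333) + (-1.1667)·(-1.1667) + (-1.1667)·(-1.1667) + (-2.1667)·(-2.1667) + (1.8333)·(1.8333) + (1.8333)·(1.8333)) / 5 = 14.8333/5 = 2.9667

S is symmetric (S[j,i] = S[i,j]). Assembling:

S = [[5.5, 0.1],
 [0.1, 2.9667]]


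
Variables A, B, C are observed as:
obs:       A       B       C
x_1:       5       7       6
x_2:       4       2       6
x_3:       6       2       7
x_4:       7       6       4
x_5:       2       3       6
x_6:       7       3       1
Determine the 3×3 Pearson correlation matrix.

Step 1 — column means:
  mean(A) = (5 + 4 + 6 + 7 + 2 + 7) / 6 = 31/6 = 5.1667
  mean(B) = (7 + 2 + 2 + 6 + 3 + 3) / 6 = 23/6 = 3.8333
  mean(C) = (6 + 6 + 7 + 4 + 6 + 1) / 6 = 30/6 = 5

Step 2 — sample variances and covariances s[i,j] = (1/(n-1)) · Σ_k (x_{k,i} - mean_i) · (x_{k,j} - mean_j), with n-1 = 5:
  s[A,A] = ((-0.1667)·(-0.1667) + (-1.1667)·(-1.1667) + (0.8333)·(0.8333) + (1.8333)·(1.8333) + (-3.1667)·(-3.1667) + (1.8333)·(1.8333)) / 5 = 18.8333/5 = 3.7667
  s[A,B] = ((-0.1667)·(3.1667) + (-1.1667)·(-1.8333) + (0.8333)·(-1.8333) + (1.8333)·(2.1667) + (-3.1667)·(-0.8333) + (1.8333)·(-0.8333)) / 5 = 5.1667/5 = 1.0333
  s[A,C] = ((-0.1667)·(1) + (-1.1667)·(1) + (0.8333)·(2) + (1.8333)·(-1) + (-3.1667)·(1) + (1.8333)·(-4)) / 5 = -12/5 = -2.4
  s[B,B] = ((3.1667)·(3.1667) + (-1.8333)·(-1.8333) + (-1.8333)·(-1.8333) + (2.1667)·(2.1667) + (-0.8333)·(-0.8333) + (-0.8333)·(-0.8333)) / 5 = 22.8333/5 = 4.5667
  s[B,C] = ((3.1667)·(1) + (-1.8333)·(1) + (-1.8333)·(2) + (2.1667)·(-1) + (-0.8333)·(1) + (-0.8333)·(-4)) / 5 = -2/5 = -0.4
  s[C,C] = ((1)·(1) + (1)·(1) + (2)·(2) + (-1)·(-1) + (1)·(1) + (-4)·(-4)) / 5 = 24/5 = 4.8
  Sample standard deviations s_i = √(s[i,i]):
  s(A) = √(3.7667) = 1.9408
  s(B) = √(4.5667) = 2.137
  s(C) = √(4.8) = 2.1909

Step 3 — r_{ij} = s_{ij} / (s_i · s_j):
  r[A,A] = 1 (diagonal).
  r[A,B] = 1.0333 / (1.9408 · 2.137) = 1.0333 / 4.1474 = 0.2492
  r[A,C] = -2.4 / (1.9408 · 2.1909) = -2.4 / 4.2521 = -0.5644
  r[B,B] = 1 (diagonal).
  r[B,C] = -0.4 / (2.137 · 2.1909) = -0.4 / 4.6819 = -0.0854
  r[C,C] = 1 (diagonal).

R is symmetric with unit diagonal. Assembling:

R = [[1, 0.2492, -0.5644],
 [0.2492, 1, -0.0854],
 [-0.5644, -0.0854, 1]]


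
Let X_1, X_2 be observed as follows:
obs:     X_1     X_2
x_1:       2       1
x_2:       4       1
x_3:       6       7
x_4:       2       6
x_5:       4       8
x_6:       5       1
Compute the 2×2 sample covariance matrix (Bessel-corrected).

Step 1 — column means:
  mean(X_1) = (2 + 4 + 6 + 2 + 4 + 5) / 6 = 23/6 = 3.8333
  mean(X_2) = (1 + 1 + 7 + 6 + 8 + 1) / 6 = 24/6 = 4

Step 2 — sample covariance S[i,j] = (1/(n-1)) · Σ_k (x_{k,i} - mean_i) · (x_{k,j} - mean_j), with n-1 = 5.
  S[X_1,X_1] = ((-1.8333)·(-1.8333) + (0.1667)·(0.1667) + (2.1667)·(2.1667) + (-1.8333)·(-1.8333) + (0.1667)·(0.1667) + (1.1667)·(1.1667)) / 5 = 12.8333/5 = 2.5667
  S[X_1,X_2] = ((-1.8333)·(-3) + (0.1667)·(-3) + (2.1667)·(3) + (-1.8333)·(2) + (0.1667)·(4) + (1.1667)·(-3)) / 5 = 5/5 = 1
  S[X_2,X_2] = ((-3)·(-3) + (-3)·(-3) + (3)·(3) + (2)·(2) + (4)·(4) + (-3)·(-3)) / 5 = 56/5 = 11.2

S is symmetric (S[j,i] = S[i,j]). Assembling:

S = [[2.5667, 1],
 [1, 11.2]]


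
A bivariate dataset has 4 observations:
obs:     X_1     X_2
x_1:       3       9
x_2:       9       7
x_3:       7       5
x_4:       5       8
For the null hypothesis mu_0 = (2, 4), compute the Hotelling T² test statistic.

Step 1 — sample mean vector:
  mean(X_1) = (3 + 9 + 7 + 5) / 4 = 24/4 = 6
  mean(X_2) = (9 + 7 + 5 + 8) / 4 = 29/4 = 7.25
  x̄ = (6, 7.25),  deviation x̄ - mu_0 = (6, 7.25) - (2, 4) = (4, 3.25).

Step 2 — sample covariance matrix, S[i,j] = (1/(n-1)) · Σ_k (x_{k,i} - mean_i) · (x_{k,j} - mean_j), divisor n-1 = 3:
  S[X_1,X_1] = ((-3)·(-3) + (3)·(3) + (1)·(1) + (-1)·(-1)) / 3 = 20/3 = 6.6667
  S[X_1,X_2] = ((-3)·(1.75) + (3)·(-0.25) + (1)·(-2.25) + (-1)·(0.75)) / 3 = -9/3 = -3
  S[X_2,X_2] = ((1.75)·(1.75) + (-0.25)·(-0.25) + (-2.25)·(-2.25) + (0.75)·(0.75)) / 3 = 8.75/3 = 2.9167
  S = [[6.6667, -3],
 [-3, 2.9167]].

Step 3 — invert S. det(S) = 6.6667·2.9167 - (-3)² = 10.4444.
  S^{-1} = (1/det) · [[d, -b], [-b, a]] = [[0.2793, 0.2872],
 [0.2872, 0.6383]].

Step 4 — quadratic form (x̄ - mu_0)^T · S^{-1} · (x̄ - mu_0):
  S^{-1} · (x̄ - mu_0) = (2.0505, 3.2234),
  (x̄ - mu_0)^T · [...] = (4)·(2.0505) + (3.25)·(3.2234) = 18.6782.

Step 5 — scale by n: T² = 4 · 18.6782 = 74.7128.

T² ≈ 74.7128


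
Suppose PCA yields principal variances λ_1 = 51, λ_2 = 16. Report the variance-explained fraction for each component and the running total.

Step 1 — total variance = trace(Sigma) = Σ λ_i = 51 + 16 = 67.

Step 2 — fraction explained by component i = λ_i / Σ λ:
  PC1: 51/67 = 0.7612
  PC2: 16/67 = 0.2388

Step 3 — cumulative fraction after k components = (λ_1 + ... + λ_k) / Σ λ:
  k = 1: 51/67 = 0.7612
  k = 2: (51 + 16)/67 = 67/67 = 1

Summary (fraction, with percent):

explained: PC1 0.7612 (76.12%), PC2 0.2388 (23.88%);  cumulative: 0.7612, 1


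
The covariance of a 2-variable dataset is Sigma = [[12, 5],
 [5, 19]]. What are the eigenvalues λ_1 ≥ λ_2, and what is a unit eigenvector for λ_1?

Step 1 — characteristic polynomial of 2×2 Sigma:
  det(Sigma - λI) = λ² - trace · λ + det = 0.
  trace = 12 + 19 = 31, det = 12·19 - (5)² = 203.
Step 2 — discriminant:
  Δ = trace² - 4·det = 961 - 812 = 149.
Step 3 — eigenvalues:
  λ = (trace ± √Δ)/2 = (31 ± 12.2066)/2,
  λ_1 = 21.6033,  λ_2 = 9.3967.

Step 4 — unit eigenvector for λ_1: solve (Sigma - λ_1 I)v = 0. First row:
  (12 - 21.6033)·v_x + (5)·v_y = 0, i.e. (-9.6033)·v_x + (5)·v_y = 0,
  so v ∝ (b, λ_1 - a) = (5, 9.6033) = u.
  ||u|| = √((5)² + (9.6033)²) = √(117.2229) ≈ 10.827,
  v_1 = u/||u|| ≈ (0.4618, 0.887) (||v_1|| = 1).

λ_1 = 21.6033,  λ_2 = 9.3967;  v_1 ≈ (0.4618, 0.887)


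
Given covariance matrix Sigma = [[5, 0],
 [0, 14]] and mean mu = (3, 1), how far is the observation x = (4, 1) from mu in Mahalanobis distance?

Step 1 — centre the observation: (x - mu) = (1, 0).

Step 2 — invert Sigma. det(Sigma) = 5·14 - (0)² = 70.
  Sigma^{-1} = (1/det) · [[d, -b], [-b, a]] = [[0.2, 0],
 [0, 0.0714]].

Step 3 — form the quadratic (x - mu)^T · Sigma^{-1} · (x - mu):
  Sigma^{-1} · (x - mu) = (0.2, 0).
  (x - mu)^T · [Sigma^{-1} · (x - mu)] = (1)·(0.2) + (0)·(0) = 0.2.

Step 4 — take square root: d = √(0.2) ≈ 0.4472.

d(x, mu) = √(0.2) ≈ 0.4472


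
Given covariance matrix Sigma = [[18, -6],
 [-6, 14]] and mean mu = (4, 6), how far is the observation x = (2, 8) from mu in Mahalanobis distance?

Step 1 — centre the observation: (x - mu) = (-2, 2).

Step 2 — invert Sigma. det(Sigma) = 18·14 - (-6)² = 216.
  Sigma^{-1} = (1/det) · [[d, -b], [-b, a]] = [[0.0648, 0.0278],
 [0.0278, 0.0833]].

Step 3 — form the quadratic (x - mu)^T · Sigma^{-1} · (x - mu):
  Sigma^{-1} · (x - mu) = (-0.0741, 0.1111).
  (x - mu)^T · [Sigma^{-1} · (x - mu)] = (-2)·(-0.0741) + (2)·(0.1111) = 0.3704.

Step 4 — take square root: d = √(0.3704) ≈ 0.6086.

d(x, mu) = √(0.3704) ≈ 0.6086


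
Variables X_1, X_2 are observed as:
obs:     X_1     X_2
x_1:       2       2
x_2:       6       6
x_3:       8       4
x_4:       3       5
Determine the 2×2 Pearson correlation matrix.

Step 1 — column means:
  mean(X_1) = (2 + 6 + 8 + 3) / 4 = 19/4 = 4.75
  mean(X_2) = (2 + 6 + 4 + 5) / 4 = 17/4 = 4.25

Step 2 — sample variances and covariances s[i,j] = (1/(n-1)) · Σ_k (x_{k,i} - mean_i) · (x_{k,j} - mean_j), with n-1 = 3:
  s[X_1,X_1] = ((-2.75)·(-2.75) + (1.25)·(1.25) + (3.25)·(3.25) + (-1.75)·(-1.75)) / 3 = 22.75/3 = 7.5833
  s[X_1,X_2] = ((-2.75)·(-2.25) + (1.25)·(1.75) + (3.25)·(-0.25) + (-1.75)·(0.75)) / 3 = 6.25/3 = 2.0833
  s[X_2,X_2] = ((-2.25)·(-2.25) + (1.75)·(1.75) + (-0.25)·(-0.25) + (0.75)·(0.75)) / 3 = 8.75/3 = 2.9167
  Sample standard deviations s_i = √(s[i,i]):
  s(X_1) = √(7.5833) = 2.7538
  s(X_2) = √(2.9167) = 1.7078

Step 3 — r_{ij} = s_{ij} / (s_i · s_j):
  r[X_1,X_1] = 1 (diagonal).
  r[X_1,X_2] = 2.0833 / (2.7538 · 1.7078) = 2.0833 / 4.703 = 0.443
  r[X_2,X_2] = 1 (diagonal).

R is symmetric with unit diagonal. Assembling:

R = [[1, 0.443],
 [0.443, 1]]


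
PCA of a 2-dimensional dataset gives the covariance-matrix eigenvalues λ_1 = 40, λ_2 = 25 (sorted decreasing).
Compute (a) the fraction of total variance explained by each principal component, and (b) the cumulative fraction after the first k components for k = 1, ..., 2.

Step 1 — total variance = trace(Sigma) = Σ λ_i = 40 + 25 = 65.

Step 2 — fraction explained by component i = λ_i / Σ λ:
  PC1: 40/65 = 0.6154
  PC2: 25/65 = 0.3846

Step 3 — cumulative fraction after k components = (λ_1 + ... + λ_k) / Σ λ:
  k = 1: 40/65 = 0.6154
  k = 2: (40 + 25)/65 = 65/65 = 1

Summary (fraction, with percent):

explained: PC1 0.6154 (61.54%), PC2 0.3846 (38.46%);  cumulative: 0.6154, 1


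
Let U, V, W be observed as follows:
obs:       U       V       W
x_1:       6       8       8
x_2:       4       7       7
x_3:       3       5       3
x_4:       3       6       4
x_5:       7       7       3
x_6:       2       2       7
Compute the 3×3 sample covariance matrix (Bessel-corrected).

Step 1 — column means:
  mean(U) = (6 + 4 + 3 + 3 + 7 + 2) / 6 = 25/6 = 4.1667
  mean(V) = (8 + 7 + 5 + 6 + 7 + 2) / 6 = 35/6 = 5.8333
  mean(W) = (8 + 7 + 3 + 4 + 3 + 7) / 6 = 32/6 = 5.3333

Step 2 — sample covariance S[i,j] = (1/(n-1)) · Σ_k (x_{k,i} - mean_i) · (x_{k,j} - mean_j), with n-1 = 5.
  S[U,U] = ((1.8333)·(1.8333) + (-0.1667)·(-0.1667) + (-1.1667)·(-1.1667) + (-1.1667)·(-1.1667) + (2.8333)·(2.8333) + (-2.1667)·(-2.1667)) / 5 = 18.8333/5 = 3.7667
  S[U,V] = ((1.8333)·(2.1667) + (-0.1667)·(1.1667) + (-1.1667)·(-0.8333) + (-1.1667)·(0.1667) + (2.8333)·(1.1667) + (-2.1667)·(-3.8333)) / 5 = 16.1667/5 = 3.2333
  S[U,W] = ((1.8333)·(2.6667) + (-0.1667)·(1.6667) + (-1.1667)·(-2.3333) + (-1.1667)·(-1.3333) + (2.8333)·(-2.3333) + (-2.1667)·(1.6667)) / 5 = -1.3333/5 = -0.2667
  S[V,V] = ((2.1667)·(2.1667) + (1.1667)·(1.1667) + (-0.8333)·(-0.8333) + (0.1667)·(0.1667) + (1.1667)·(1.1667) + (-3.8333)·(-3.8333)) / 5 = 22.8333/5 = 4.5667
  S[V,W] = ((2.1667)·(2.6667) + (1.1667)·(1.6667) + (-0.8333)·(-2.3333) + (0.1667)·(-1.3333) + (1.1667)·(-2.3333) + (-3.8333)·(1.6667)) / 5 = 0.3333/5 = 0.0667
  S[W,W] = ((2.6667)·(2.6667) + (1.6667)·(1.6667) + (-2.3333)·(-2.3333) + (-1.3333)·(-1.3333) + (-2.3333)·(-2.3333) + (1.6667)·(1.6667)) / 5 = 25.3333/5 = 5.0667

S is symmetric (S[j,i] = S[i,j]). Assembling:

S = [[3.7667, 3.2333, -0.2667],
 [3.2333, 4.5667, 0.0667],
 [-0.2667, 0.0667, 5.0667]]


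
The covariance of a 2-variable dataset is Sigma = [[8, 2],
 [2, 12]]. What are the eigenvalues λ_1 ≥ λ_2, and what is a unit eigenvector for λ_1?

Step 1 — characteristic polynomial of 2×2 Sigma:
  det(Sigma - λI) = λ² - trace · λ + det = 0.
  trace = 8 + 12 = 20, det = 8·12 - (2)² = 92.
Step 2 — discriminant:
  Δ = trace² - 4·det = 400 - 368 = 32.
Step 3 — eigenvalues:
  λ = (trace ± √Δ)/2 = (20 ± 5.6569)/2,
  λ_1 = 12.8284,  λ_2 = 7.1716.

Step 4 — unit eigenvector for λ_1: solve (Sigma - λ_1 I)v = 0. First row:
  (8 - 12.8284)·v_x + (2)·v_y = 0, i.e. (-4.8284)·v_x + (2)·v_y = 0,
  so v ∝ (b, λ_1 - a) = (2, 4.8284) = u.
  ||u|| = √((2)² + (4.8284)²) = √(27.3137) ≈ 5.2263,
  v_1 = u/||u|| ≈ (0.3827, 0.9239) (||v_1|| = 1).

λ_1 = 12.8284,  λ_2 = 7.1716;  v_1 ≈ (0.3827, 0.9239)


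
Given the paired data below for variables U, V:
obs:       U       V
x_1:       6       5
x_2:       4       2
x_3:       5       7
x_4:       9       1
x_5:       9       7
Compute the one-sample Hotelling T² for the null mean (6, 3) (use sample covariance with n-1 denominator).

Step 1 — sample mean vector:
  mean(U) = (6 + 4 + 5 + 9 + 9) / 5 = 33/5 = 6.6
  mean(V) = (5 + 2 + 7 + 1 + 7) / 5 = 22/5 = 4.4
  x̄ = (6.6, 4.4),  deviation x̄ - mu_0 = (6.6, 4.4) - (6, 3) = (0.6, 1.4).

Step 2 — sample covariance matrix, S[i,j] = (1/(n-1)) · Σ_k (x_{k,i} - mean_i) · (x_{k,j} - mean_j), divisor n-1 = 4:
  S[U,U] = ((-0.6)·(-0.6) + (-2.6)·(-2.6) + (-1.6)·(-1.6) + (2.4)·(2.4) + (2.4)·(2.4)) / 4 = 21.2/4 = 5.3
  S[U,V] = ((-0.6)·(0.6) + (-2.6)·(-2.4) + (-1.6)·(2.6) + (2.4)·(-3.4) + (2.4)·(2.6)) / 4 = -0.2/4 = -0.05
  S[V,V] = ((0.6)·(0.6) + (-2.4)·(-2.4) + (2.6)·(2.6) + (-3.4)·(-3.4) + (2.6)·(2.6)) / 4 = 31.2/4 = 7.8
  S = [[5.3, -0.05],
 [-0.05, 7.8]].

Step 3 — invert S. det(S) = 5.3·7.8 - (-0.05)² = 41.3375.
  S^{-1} = (1/det) · [[d, -b], [-b, a]] = [[0.1887, 0.0012],
 [0.0012, 0.1282]].

Step 4 — quadratic form (x̄ - mu_0)^T · S^{-1} · (x̄ - mu_0):
  S^{-1} · (x̄ - mu_0) = (0.1149, 0.1802),
  (x̄ - mu_0)^T · [...] = (0.6)·(0.1149) + (1.4)·(0.1802) = 0.3213.

Step 5 — scale by n: T² = 5 · 0.3213 = 1.6063.

T² ≈ 1.6063


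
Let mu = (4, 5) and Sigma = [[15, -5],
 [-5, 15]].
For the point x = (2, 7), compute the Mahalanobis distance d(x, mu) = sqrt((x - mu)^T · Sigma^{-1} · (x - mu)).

Step 1 — centre the observation: (x - mu) = (-2, 2).

Step 2 — invert Sigma. det(Sigma) = 15·15 - (-5)² = 200.
  Sigma^{-1} = (1/det) · [[d, -b], [-b, a]] = [[0.075, 0.025],
 [0.025, 0.075]].

Step 3 — form the quadratic (x - mu)^T · Sigma^{-1} · (x - mu):
  Sigma^{-1} · (x - mu) = (-0.1, 0.1).
  (x - mu)^T · [Sigma^{-1} · (x - mu)] = (-2)·(-0.1) + (2)·(0.1) = 0.4.

Step 4 — take square root: d = √(0.4) ≈ 0.6325.

d(x, mu) = √(0.4) ≈ 0.6325


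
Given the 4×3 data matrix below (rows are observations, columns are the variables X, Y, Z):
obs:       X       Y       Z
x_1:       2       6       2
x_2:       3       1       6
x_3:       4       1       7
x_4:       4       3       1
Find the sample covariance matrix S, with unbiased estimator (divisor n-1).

Step 1 — column means:
  mean(X) = (2 + 3 + 4 + 4) / 4 = 13/4 = 3.25
  mean(Y) = (6 + 1 + 1 + 3) / 4 = 11/4 = 2.75
  mean(Z) = (2 + 6 + 7 + 1) / 4 = 16/4 = 4

Step 2 — sample covariance S[i,j] = (1/(n-1)) · Σ_k (x_{k,i} - mean_i) · (x_{k,j} - mean_j), with n-1 = 3.
  S[X,X] = ((-1.25)·(-1.25) + (-0.25)·(-0.25) + (0.75)·(0.75) + (0.75)·(0.75)) / 3 = 2.75/3 = 0.9167
  S[X,Y] = ((-1.25)·(3.25) + (-0.25)·(-1.75) + (0.75)·(-1.75) + (0.75)·(0.25)) / 3 = -4.75/3 = -1.5833
  S[X,Z] = ((-1.25)·(-2) + (-0.25)·(2) + (0.75)·(3) + (0.75)·(-3)) / 3 = 2/3 = 0.6667
  S[Y,Y] = ((3.25)·(3.25) + (-1.75)·(-1.75) + (-1.75)·(-1.75) + (0.25)·(0.25)) / 3 = 16.75/3 = 5.5833
  S[Y,Z] = ((3.25)·(-2) + (-1.75)·(2) + (-1.75)·(3) + (0.25)·(-3)) / 3 = -16/3 = -5.3333
  S[Z,Z] = ((-2)·(-2) + (2)·(2) + (3)·(3) + (-3)·(-3)) / 3 = 26/3 = 8.6667

S is symmetric (S[j,i] = S[i,j]). Assembling:

S = [[0.9167, -1.5833, 0.6667],
 [-1.5833, 5.5833, -5.3333],
 [0.6667, -5.3333, 8.6667]]


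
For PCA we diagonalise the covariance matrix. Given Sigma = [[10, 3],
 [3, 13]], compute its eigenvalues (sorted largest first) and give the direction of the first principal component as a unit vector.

Step 1 — characteristic polynomial of 2×2 Sigma:
  det(Sigma - λI) = λ² - trace · λ + det = 0.
  trace = 10 + 13 = 23, det = 10·13 - (3)² = 121.
Step 2 — discriminant:
  Δ = trace² - 4·det = 529 - 484 = 45.
Step 3 — eigenvalues:
  λ = (trace ± √Δ)/2 = (23 ± 6.7082)/2,
  λ_1 = 14.8541,  λ_2 = 8.1459.

Step 4 — unit eigenvector for λ_1: solve (Sigma - λ_1 I)v = 0. First row:
  (10 - 14.8541)·v_x + (3)·v_y = 0, i.e. (-4.8541)·v_x + (3)·v_y = 0,
  so v ∝ (b, λ_1 - a) = (3, 4.8541) = u.
  ||u|| = √((3)² + (4.8541)²) = √(32.5623) ≈ 5.7063,
  v_1 = u/||u|| ≈ (0.5257, 0.8507) (||v_1|| = 1).

λ_1 = 14.8541,  λ_2 = 8.1459;  v_1 ≈ (0.5257, 0.8507)


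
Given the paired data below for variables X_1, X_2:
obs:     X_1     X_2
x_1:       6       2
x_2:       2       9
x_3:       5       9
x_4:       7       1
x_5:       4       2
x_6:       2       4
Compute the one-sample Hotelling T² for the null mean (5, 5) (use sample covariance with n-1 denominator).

Step 1 — sample mean vector:
  mean(X_1) = (6 + 2 + 5 + 7 + 4 + 2) / 6 = 26/6 = 4.3333
  mean(X_2) = (2 + 9 + 9 + 1 + 2 + 4) / 6 = 27/6 = 4.5
  x̄ = (4.3333, 4.5),  deviation x̄ - mu_0 = (4.3333, 4.5) - (5, 5) = (-0.6667, -0.5).

Step 2 — sample covariance matrix, S[i,j] = (1/(n-1)) · Σ_k (x_{k,i} - mean_i) · (x_{k,j} - mean_j), divisor n-1 = 5:
  S[X_1,X_1] = ((1.6667)·(1.6667) + (-2.3333)·(-2.3333) + (0.6667)·(0.6667) + (2.6667)·(2.6667) + (-0.3333)·(-0.3333) + (-2.3333)·(-2.3333)) / 5 = 21.3333/5 = 4.2667
  S[X_1,X_2] = ((1.6667)·(-2.5) + (-2.3333)·(4.5) + (0.6667)·(4.5) + (2.6667)·(-3.5) + (-0.3333)·(-2.5) + (-2.3333)·(-0.5)) / 5 = -19/5 = -3.8
  S[X_2,X_2] = ((-2.5)·(-2.5) + (4.5)·(4.5) + (4.5)·(4.5) + (-3.5)·(-3.5) + (-2.5)·(-2.5) + (-0.5)·(-0.5)) / 5 = 65.5/5 = 13.1
  S = [[4.2667, -3.8],
 [-3.8, 13.1]].

Step 3 — invert S. det(S) = 4.2667·13.1 - (-3.8)² = 41.4533.
  S^{-1} = (1/det) · [[d, -b], [-b, a]] = [[0.316, 0.0917],
 [0.0917, 0.1029]].

Step 4 — quadratic form (x̄ - mu_0)^T · S^{-1} · (x̄ - mu_0):
  S^{-1} · (x̄ - mu_0) = (-0.2565, -0.1126),
  (x̄ - mu_0)^T · [...] = (-0.6667)·(-0.2565) + (-0.5)·(-0.1126) = 0.2273.

Step 5 — scale by n: T² = 6 · 0.2273 = 1.3638.

T² ≈ 1.3638


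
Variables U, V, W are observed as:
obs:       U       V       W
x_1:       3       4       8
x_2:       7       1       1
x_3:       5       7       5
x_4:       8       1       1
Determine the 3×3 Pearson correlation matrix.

Step 1 — column means:
  mean(U) = (3 + 7 + 5 + 8) / 4 = 23/4 = 5.75
  mean(V) = (4 + 1 + 7 + 1) / 4 = 13/4 = 3.25
  mean(W) = (8 + 1 + 5 + 1) / 4 = 15/4 = 3.75

Step 2 — sample variances and covariances s[i,j] = (1/(n-1)) · Σ_k (x_{k,i} - mean_i) · (x_{k,j} - mean_j), with n-1 = 3:
  s[U,U] = ((-2.75)·(-2.75) + (1.25)·(1.25) + (-0.75)·(-0.75) + (2.25)·(2.25)) / 3 = 14.75/3 = 4.9167
  s[U,V] = ((-2.75)·(0.75) + (1.25)·(-2.25) + (-0.75)·(3.75) + (2.25)·(-2.25)) / 3 = -12.75/3 = -4.25
  s[U,W] = ((-2.75)·(4.25) + (1.25)·(-2.75) + (-0.75)·(1.25) + (2.25)·(-2.75)) / 3 = -22.25/3 = -7.4167
  s[V,V] = ((0.75)·(0.75) + (-2.25)·(-2.25) + (3.75)·(3.75) + (-2.25)·(-2.25)) / 3 = 24.75/3 = 8.25
  s[V,W] = ((0.75)·(4.25) + (-2.25)·(-2.75) + (3.75)·(1.25) + (-2.25)·(-2.75)) / 3 = 20.25/3 = 6.75
  s[W,W] = ((4.25)·(4.25) + (-2.75)·(-2.75) + (1.25)·(1.25) + (-2.75)·(-2.75)) / 3 = 34.75/3 = 11.5833
  Sample standard deviations s_i = √(s[i,i]):
  s(U) = √(4.9167) = 2.2174
  s(V) = √(8.25) = 2.8723
  s(W) = √(11.5833) = 3.4034

Step 3 — r_{ij} = s_{ij} / (s_i · s_j):
  r[U,U] = 1 (diagonal).
  r[U,V] = -4.25 / (2.2174 · 2.8723) = -4.25 / 6.3689 = -0.6673
  r[U,W] = -7.4167 / (2.2174 · 3.4034) = -7.4167 / 7.5466 = -0.9828
  r[V,V] = 1 (diagonal).
  r[V,W] = 6.75 / (2.8723 · 3.4034) = 6.75 / 9.7756 = 0.6905
  r[W,W] = 1 (diagonal).

R is symmetric with unit diagonal. Assembling:

R = [[1, -0.6673, -0.9828],
 [-0.6673, 1, 0.6905],
 [-0.9828, 0.6905, 1]]


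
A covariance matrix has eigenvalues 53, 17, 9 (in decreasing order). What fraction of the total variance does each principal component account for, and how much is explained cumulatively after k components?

Step 1 — total variance = trace(Sigma) = Σ λ_i = 53 + 17 + 9 = 79.

Step 2 — fraction explained by component i = λ_i / Σ λ:
  PC1: 53/79 = 0.6709
  PC2: 17/79 = 0.2152
  PC3: 9/79 = 0.1139

Step 3 — cumulative fraction after k components = (λ_1 + ... + λ_k) / Σ λ:
  k = 1: 53/79 = 0.6709
  k = 2: (53 + 17)/79 = 70/79 = 0.8861
  k = 3: (53 + 17 + 9)/79 = 79/79 = 1

Summary (fraction, with percent):

explained: PC1 0.6709 (67.09%), PC2 0.2152 (21.52%), PC3 0.1139 (11.39%);  cumulative: 0.6709, 0.8861, 1


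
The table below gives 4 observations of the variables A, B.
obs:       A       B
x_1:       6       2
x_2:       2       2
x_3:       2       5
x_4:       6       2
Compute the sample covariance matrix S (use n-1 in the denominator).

Step 1 — column means:
  mean(A) = (6 + 2 + 2 + 6) / 4 = 16/4 = 4
  mean(B) = (2 + 2 + 5 + 2) / 4 = 11/4 = 2.75

Step 2 — sample covariance S[i,j] = (1/(n-1)) · Σ_k (x_{k,i} - mean_i) · (x_{k,j} - mean_j), with n-1 = 3.
  S[A,A] = ((2)·(2) + (-2)·(-2) + (-2)·(-2) + (2)·(2)) / 3 = 16/3 = 5.3333
  S[A,B] = ((2)·(-0.75) + (-2)·(-0.75) + (-2)·(2.25) + (2)·(-0.75)) / 3 = -6/3 = -2
  S[B,B] = ((-0.75)·(-0.75) + (-0.75)·(-0.75) + (2.25)·(2.25) + (-0.75)·(-0.75)) / 3 = 6.75/3 = 2.25

S is symmetric (S[j,i] = S[i,j]). Assembling:

S = [[5.3333, -2],
 [-2, 2.25]]


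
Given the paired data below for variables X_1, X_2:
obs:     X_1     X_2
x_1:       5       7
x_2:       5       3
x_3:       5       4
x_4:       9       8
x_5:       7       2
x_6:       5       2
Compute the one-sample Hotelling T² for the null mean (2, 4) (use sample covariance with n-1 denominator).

Step 1 — sample mean vector:
  mean(X_1) = (5 + 5 + 5 + 9 + 7 + 5) / 6 = 36/6 = 6
  mean(X_2) = (7 + 3 + 4 + 8 + 2 + 2) / 6 = 26/6 = 4.3333
  x̄ = (6, 4.3333),  deviation x̄ - mu_0 = (6, 4.3333) - (2, 4) = (4, 0.3333).

Step 2 — sample covariance matrix, S[i,j] = (1/(n-1)) · Σ_k (x_{k,i} - mean_i) · (x_{k,j} - mean_j), divisor n-1 = 5:
  S[X_1,X_1] = ((-1)·(-1) + (-1)·(-1) + (-1)·(-1) + (3)·(3) + (1)·(1) + (-1)·(-1)) / 5 = 14/5 = 2.8
  S[X_1,X_2] = ((-1)·(2.6667) + (-1)·(-1.3333) + (-1)·(-0.3333) + (3)·(3.6667) + (1)·(-2.3333) + (-1)·(-2.3333)) / 5 = 10/5 = 2
  S[X_2,X_2] = ((2.6667)·(2.6667) + (-1.3333)·(-1.3333) + (-0.3333)·(-0.3333) + (3.6667)·(3.6667) + (-2.3333)·(-2.3333) + (-2.3333)·(-2.3333)) / 5 = 33.3333/5 = 6.6667
  S = [[2.8, 2],
 [2, 6.6667]].

Step 3 — invert S. det(S) = 2.8·6.6667 - (2)² = 14.6667.
  S^{-1} = (1/det) · [[d, -b], [-b, a]] = [[0.4545, -0.1364],
 [-0.1364, 0.1909]].

Step 4 — quadratic form (x̄ - mu_0)^T · S^{-1} · (x̄ - mu_0):
  S^{-1} · (x̄ - mu_0) = (1.7727, -0.4818),
  (x̄ - mu_0)^T · [...] = (4)·(1.7727) + (0.3333)·(-0.4818) = 6.9303.

Step 5 — scale by n: T² = 6 · 6.9303 = 41.5818.

T² ≈ 41.5818


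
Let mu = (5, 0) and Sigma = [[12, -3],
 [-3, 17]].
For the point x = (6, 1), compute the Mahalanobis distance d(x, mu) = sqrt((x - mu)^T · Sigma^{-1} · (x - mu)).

Step 1 — centre the observation: (x - mu) = (1, 1).

Step 2 — invert Sigma. det(Sigma) = 12·17 - (-3)² = 195.
  Sigma^{-1} = (1/det) · [[d, -b], [-b, a]] = [[0.0872, 0.0154],
 [0.0154, 0.0615]].

Step 3 — form the quadratic (x - mu)^T · Sigma^{-1} · (x - mu):
  Sigma^{-1} · (x - mu) = (0.1026, 0.0769).
  (x - mu)^T · [Sigma^{-1} · (x - mu)] = (1)·(0.1026) + (1)·(0.0769) = 0.1795.

Step 4 — take square root: d = √(0.1795) ≈ 0.4237.

d(x, mu) = √(0.1795) ≈ 0.4237


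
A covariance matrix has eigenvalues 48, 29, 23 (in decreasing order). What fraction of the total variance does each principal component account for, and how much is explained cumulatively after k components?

Step 1 — total variance = trace(Sigma) = Σ λ_i = 48 + 29 + 23 = 100.

Step 2 — fraction explained by component i = λ_i / Σ λ:
  PC1: 48/100 = 0.48
  PC2: 29/100 = 0.29
  PC3: 23/100 = 0.23

Step 3 — cumulative fraction after k components = (λ_1 + ... + λ_k) / Σ λ:
  k = 1: 48/100 = 0.48
  k = 2: (48 + 29)/100 = 77/100 = 0.77
  k = 3: (48 + 29 + 23)/100 = 100/100 = 1

Summary (fraction, with percent):

explained: PC1 0.48 (48%), PC2 0.29 (29%), PC3 0.23 (23%);  cumulative: 0.48, 0.77, 1


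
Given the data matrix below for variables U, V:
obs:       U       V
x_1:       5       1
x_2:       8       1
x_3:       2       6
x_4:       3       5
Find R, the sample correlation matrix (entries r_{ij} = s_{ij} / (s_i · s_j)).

Step 1 — column means:
  mean(U) = (5 + 8 + 2 + 3) / 4 = 18/4 = 4.5
  mean(V) = (1 + 1 + 6 + 5) / 4 = 13/4 = 3.25

Step 2 — sample variances and covariances s[i,j] = (1/(n-1)) · Σ_k (x_{k,i} - mean_i) · (x_{k,j} - mean_j), with n-1 = 3:
  s[U,U] = ((0.5)·(0.5) + (3.5)·(3.5) + (-2.5)·(-2.5) + (-1.5)·(-1.5)) / 3 = 21/3 = 7
  s[U,V] = ((0.5)·(-2.25) + (3.5)·(-2.25) + (-2.5)·(2.75) + (-1.5)·(1.75)) / 3 = -18.5/3 = -6.1667
  s[V,V] = ((-2.25)·(-2.25) + (-2.25)·(-2.25) + (2.75)·(2.75) + (1.75)·(1.75)) / 3 = 20.75/3 = 6.9167
  Sample standard deviations s_i = √(s[i,i]):
  s(U) = √(7) = 2.6458
  s(V) = √(6.9167) = 2.63

Step 3 — r_{ij} = s_{ij} / (s_i · s_j):
  r[U,U] = 1 (diagonal).
  r[U,V] = -6.1667 / (2.6458 · 2.63) = -6.1667 / 6.9582 = -0.8862
  r[V,V] = 1 (diagonal).

R is symmetric with unit diagonal. Assembling:

R = [[1, -0.8862],
 [-0.8862, 1]]


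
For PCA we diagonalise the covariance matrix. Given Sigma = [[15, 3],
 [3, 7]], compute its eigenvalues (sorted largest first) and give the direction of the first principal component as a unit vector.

Step 1 — characteristic polynomial of 2×2 Sigma:
  det(Sigma - λI) = λ² - trace · λ + det = 0.
  trace = 15 + 7 = 22, det = 15·7 - (3)² = 96.
Step 2 — discriminant:
  Δ = trace² - 4·det = 484 - 384 = 100.
Step 3 — eigenvalues:
  λ = (trace ± √Δ)/2 = (22 ± 10)/2,
  λ_1 = 16,  λ_2 = 6.

Step 4 — unit eigenvector for λ_1: solve (Sigma - λ_1 I)v = 0. First row:
  (15 - 16)·v_x + (3)·v_y = 0, i.e. (-1)·v_x + (3)·v_y = 0,
  so v ∝ (b, λ_1 - a) = (3, 1) = u.
  ||u|| = √((3)² + (1)²) = √(10) ≈ 3.1623,
  v_1 = u/||u|| ≈ (0.9487, 0.3162) (||v_1|| = 1).

λ_1 = 16,  λ_2 = 6;  v_1 ≈ (0.9487, 0.3162)


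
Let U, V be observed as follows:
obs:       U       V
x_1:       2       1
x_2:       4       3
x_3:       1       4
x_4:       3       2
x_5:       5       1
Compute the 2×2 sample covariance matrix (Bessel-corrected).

Step 1 — column means:
  mean(U) = (2 + 4 + 1 + 3 + 5) / 5 = 15/5 = 3
  mean(V) = (1 + 3 + 4 + 2 + 1) / 5 = 11/5 = 2.2

Step 2 — sample covariance S[i,j] = (1/(n-1)) · Σ_k (x_{k,i} - mean_i) · (x_{k,j} - mean_j), with n-1 = 4.
  S[U,U] = ((-1)·(-1) + (1)·(1) + (-2)·(-2) + (0)·(0) + (2)·(2)) / 4 = 10/4 = 2.5
  S[U,V] = ((-1)·(-1.2) + (1)·(0.8) + (-2)·(1.8) + (0)·(-0.2) + (2)·(-1.2)) / 4 = -4/4 = -1
  S[V,V] = ((-1.2)·(-1.2) + (0.8)·(0.8) + (1.8)·(1.8) + (-0.2)·(-0.2) + (-1.2)·(-1.2)) / 4 = 6.8/4 = 1.7

S is symmetric (S[j,i] = S[i,j]). Assembling:

S = [[2.5, -1],
 [-1, 1.7]]


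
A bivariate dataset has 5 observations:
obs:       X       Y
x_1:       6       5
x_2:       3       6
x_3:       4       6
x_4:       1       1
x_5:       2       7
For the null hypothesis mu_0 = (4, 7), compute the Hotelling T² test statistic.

Step 1 — sample mean vector:
  mean(X) = (6 + 3 + 4 + 1 + 2) / 5 = 16/5 = 3.2
  mean(Y) = (5 + 6 + 6 + 1 + 7) / 5 = 25/5 = 5
  x̄ = (3.2, 5),  deviation x̄ - mu_0 = (3.2, 5) - (4, 7) = (-0.8, -2).

Step 2 — sample covariance matrix, S[i,j] = (1/(n-1)) · Σ_k (x_{k,i} - mean_i) · (x_{k,j} - mean_j), divisor n-1 = 4:
  S[X,X] = ((2.8)·(2.8) + (-0.2)·(-0.2) + (0.8)·(0.8) + (-2.2)·(-2.2) + (-1.2)·(-1.2)) / 4 = 14.8/4 = 3.7
  S[X,Y] = ((2.8)·(0) + (-0.2)·(1) + (0.8)·(1) + (-2.2)·(-4) + (-1.2)·(2)) / 4 = 7/4 = 1.75
  S[Y,Y] = ((0)·(0) + (1)·(1) + (1)·(1) + (-4)·(-4) + (2)·(2)) / 4 = 22/4 = 5.5
  S = [[3.7, 1.75],
 [1.75, 5.5]].

Step 3 — invert S. det(S) = 3.7·5.5 - (1.75)² = 17.2875.
  S^{-1} = (1/det) · [[d, -b], [-b, a]] = [[0.3181, -0.1012],
 [-0.1012, 0.214]].

Step 4 — quadratic form (x̄ - mu_0)^T · S^{-1} · (x̄ - mu_0):
  S^{-1} · (x̄ - mu_0) = (-0.0521, -0.3471),
  (x̄ - mu_0)^T · [...] = (-0.8)·(-0.0521) + (-2)·(-0.3471) = 0.7358.

Step 5 — scale by n: T² = 5 · 0.7358 = 3.679.

T² ≈ 3.679


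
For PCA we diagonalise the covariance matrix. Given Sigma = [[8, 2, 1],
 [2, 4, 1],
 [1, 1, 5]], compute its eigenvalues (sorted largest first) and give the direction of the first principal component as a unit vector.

Step 1 — characteristic polynomial p(λ) = det(λI - Sigma) = λ³ - tr·λ² + c_1·λ - det, where tr = trace, c_1 = sum of the principal 2×2 minors, det = det(Sigma):
  tr = 8 + 4 + 5 = 17,
  c_1 = (8·4 - (2)²) + (8·5 - (1)²) + (4·5 - (1)²) = 28 + 39 + 19 = 86,
  det = 8·(4·5 - (1)²) - (2)·((2)·5 - (1)·(1)) + (1)·((2)·(1) - 4·(1)) = 8·(19) - (2)·(9) + (1)·(-2) = 132.
  So p(λ) = λ³ - 17λ² + 86λ - 132.
Step 2 — look for an integer root (rational root theorem: any rational root is an integer divisor of 132). Testing λ = 3:
  p(3) = 27 - 153 + 258 - 132 = 0  ✓
  Dividing out (λ - 3): p(λ) = (λ - 3)(λ² - 14λ + 44).
Step 3 — remaining eigenvalues from the quadratic λ² - 14λ + 44 = 0:
  Δ = 14² - 4·44 = 196 - 176 = 20,  λ = (14 ± √20)/2 = (14 ± 4.4721)/2 ≈ 9.2361 or 4.7639.
  Sorted: λ_1 = 9.2361,  λ_2 = 4.7639,  λ_3 = 3  (check: sum = 17 = tr ✓).

Step 4 — unit eigenvector for λ_1 ≈ 9.2361: v spans the null space of (Sigma - λ_1 I), whose rows are
  r_1 = (-1.2361, 2, 1),  r_2 = (2, -5.2361, 1),  r_3 = (1, 1, -4.2361).
  v is orthogonal to every row, so take v ∝ r_1 × r_2 = ((2)·(1) - (1)·(-5.2361), (1)·(2) - (-1.2361)·(1), (-1.2361)·(-5.2361) - (2)·(2)) ≈ (7.2361, 3.2361, 2.4721).
  Let u = (7.2361, 3.2361, 2.4721).
  ||u|| = √((7.2361)² + (3.2361)² + (2.4721)²) = √(68.9443) ≈ 8.3033,  v_1 = u/||u|| ≈ (0.8715, 0.3897, 0.2977) (||v_1|| = 1).

λ_1 = 9.2361,  λ_2 = 4.7639,  λ_3 = 3;  v_1 ≈ (0.8715, 0.3897, 0.2977)


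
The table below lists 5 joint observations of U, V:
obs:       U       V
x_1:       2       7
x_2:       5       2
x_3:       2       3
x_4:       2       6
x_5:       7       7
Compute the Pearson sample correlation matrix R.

Step 1 — column means:
  mean(U) = (2 + 5 + 2 + 2 + 7) / 5 = 18/5 = 3.6
  mean(V) = (7 + 2 + 3 + 6 + 7) / 5 = 25/5 = 5

Step 2 — sample variances and covariances s[i,j] = (1/(n-1)) · Σ_k (x_{k,i} - mean_i) · (x_{k,j} - mean_j), with n-1 = 4:
  s[U,U] = ((-1.6)·(-1.6) + (1.4)·(1.4) + (-1.6)·(-1.6) + (-1.6)·(-1.6) + (3.4)·(3.4)) / 4 = 21.2/4 = 5.3
  s[U,V] = ((-1.6)·(2) + (1.4)·(-3) + (-1.6)·(-2) + (-1.6)·(1) + (3.4)·(2)) / 4 = 1/4 = 0.25
  s[V,V] = ((2)·(2) + (-3)·(-3) + (-2)·(-2) + (1)·(1) + (2)·(2)) / 4 = 22/4 = 5.5
  Sample standard deviations s_i = √(s[i,i]):
  s(U) = √(5.3) = 2.3022
  s(V) = √(5.5) = 2.3452

Step 3 — r_{ij} = s_{ij} / (s_i · s_j):
  r[U,U] = 1 (diagonal).
  r[U,V] = 0.25 / (2.3022 · 2.3452) = 0.25 / 5.3991 = 0.0463
  r[V,V] = 1 (diagonal).

R is symmetric with unit diagonal. Assembling:

R = [[1, 0.0463],
 [0.0463, 1]]


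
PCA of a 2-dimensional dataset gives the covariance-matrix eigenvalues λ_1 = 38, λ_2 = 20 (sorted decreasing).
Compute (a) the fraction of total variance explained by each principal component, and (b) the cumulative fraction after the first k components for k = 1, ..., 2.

Step 1 — total variance = trace(Sigma) = Σ λ_i = 38 + 20 = 58.

Step 2 — fraction explained by component i = λ_i / Σ λ:
  PC1: 38/58 = 0.6552
  PC2: 20/58 = 0.3448

Step 3 — cumulative fraction after k components = (λ_1 + ... + λ_k) / Σ λ:
  k = 1: 38/58 = 0.6552
  k = 2: (38 + 20)/58 = 58/58 = 1

Summary (fraction, with percent):

explained: PC1 0.6552 (65.52%), PC2 0.3448 (34.48%);  cumulative: 0.6552, 1


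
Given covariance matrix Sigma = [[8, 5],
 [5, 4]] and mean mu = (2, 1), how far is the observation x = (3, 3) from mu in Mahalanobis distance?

Step 1 — centre the observation: (x - mu) = (1, 2).

Step 2 — invert Sigma. det(Sigma) = 8·4 - (5)² = 7.
  Sigma^{-1} = (1/det) · [[d, -b], [-b, a]] = [[0.5714, -0.7143],
 [-0.7143, 1.1429]].

Step 3 — form the quadratic (x - mu)^T · Sigma^{-1} · (x - mu):
  Sigma^{-1} · (x - mu) = (-0.8571, 1.5714).
  (x - mu)^T · [Sigma^{-1} · (x - mu)] = (1)·(-0.8571) + (2)·(1.5714) = 2.2857.

Step 4 — take square root: d = √(2.2857) ≈ 1.5119.

d(x, mu) = √(2.2857) ≈ 1.5119


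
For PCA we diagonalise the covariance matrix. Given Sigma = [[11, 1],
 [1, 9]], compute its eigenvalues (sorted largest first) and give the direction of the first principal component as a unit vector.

Step 1 — characteristic polynomial of 2×2 Sigma:
  det(Sigma - λI) = λ² - trace · λ + det = 0.
  trace = 11 + 9 = 20, det = 11·9 - (1)² = 98.
Step 2 — discriminant:
  Δ = trace² - 4·det = 400 - 392 = 8.
Step 3 — eigenvalues:
  λ = (trace ± √Δ)/2 = (20 ± 2.8284)/2,
  λ_1 = 11.4142,  λ_2 = 8.5858.

Step 4 — unit eigenvector for λ_1: solve (Sigma - λ_1 I)v = 0. First row:
  (11 - 11.4142)·v_x + (1)·v_y = 0, i.e. (-0.4142)·v_x + (1)·v_y = 0,
  so v ∝ (b, λ_1 - a) = (1, 0.4142) = u.
  ||u|| = √((1)² + (0.4142)²) = √(1.1716) ≈ 1.0824,
  v_1 = u/||u|| ≈ (0.9239, 0.3827) (||v_1|| = 1).

λ_1 = 11.4142,  λ_2 = 8.5858;  v_1 ≈ (0.9239, 0.3827)


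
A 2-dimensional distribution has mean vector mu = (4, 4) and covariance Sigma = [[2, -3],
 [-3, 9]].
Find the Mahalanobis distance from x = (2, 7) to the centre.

Step 1 — centre the observation: (x - mu) = (-2, 3).

Step 2 — invert Sigma. det(Sigma) = 2·9 - (-3)² = 9.
  Sigma^{-1} = (1/det) · [[d, -b], [-b, a]] = [[1, 0.3333],
 [0.3333, 0.2222]].

Step 3 — form the quadratic (x - mu)^T · Sigma^{-1} · (x - mu):
  Sigma^{-1} · (x - mu) = (-1, 0).
  (x - mu)^T · [Sigma^{-1} · (x - mu)] = (-2)·(-1) + (3)·(0) = 2.

Step 4 — take square root: d = √(2) ≈ 1.4142.

d(x, mu) = √(2) ≈ 1.4142


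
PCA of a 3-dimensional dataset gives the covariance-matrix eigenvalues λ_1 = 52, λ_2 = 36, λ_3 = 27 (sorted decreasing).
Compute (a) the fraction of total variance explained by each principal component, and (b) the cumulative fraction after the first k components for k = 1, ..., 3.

Step 1 — total variance = trace(Sigma) = Σ λ_i = 52 + 36 + 27 = 115.

Step 2 — fraction explained by component i = λ_i / Σ λ:
  PC1: 52/115 = 0.4522
  PC2: 36/115 = 0.313
  PC3: 27/115 = 0.2348

Step 3 — cumulative fraction after k components = (λ_1 + ... + λ_k) / Σ λ:
  k = 1: 52/115 = 0.4522
  k = 2: (52 + 36)/115 = 88/115 = 0.7652
  k = 3: (52 + 36 + 27)/115 = 115/115 = 1

Summary (fraction, with percent):

explained: PC1 0.4522 (45.22%), PC2 0.313 (31.3%), PC3 0.2348 (23.48%);  cumulative: 0.4522, 0.7652, 1


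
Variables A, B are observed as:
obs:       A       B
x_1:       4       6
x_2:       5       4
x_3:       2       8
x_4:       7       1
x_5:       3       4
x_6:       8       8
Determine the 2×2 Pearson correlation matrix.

Step 1 — column means:
  mean(A) = (4 + 5 + 2 + 7 + 3 + 8) / 6 = 29/6 = 4.8333
  mean(B) = (6 + 4 + 8 + 1 + 4 + 8) / 6 = 31/6 = 5.1667

Step 2 — sample variances and covariances s[i,j] = (1/(n-1)) · Σ_k (x_{k,i} - mean_i) · (x_{k,j} - mean_j), with n-1 = 5:
  s[A,A] = ((-0.8333)·(-0.8333) + (0.1667)·(0.1667) + (-2.8333)·(-2.8333) + (2.1667)·(2.1667) + (-1.8333)·(-1.8333) + (3.1667)·(3.1667)) / 5 = 26.8333/5 = 5.3667
  s[A,B] = ((-0.8333)·(0.8333) + (0.1667)·(-1.1667) + (-2.8333)·(2.8333) + (2.1667)·(-4.1667) + (-1.8333)·(-1.1667) + (3.1667)·(2.8333)) / 5 = -6.8333/5 = -1.3667
  s[B,B] = ((0.8333)·(0.8333) + (-1.1667)·(-1.1667) + (2.8333)·(2.8333) + (-4.1667)·(-4.1667) + (-1.1667)·(-1.1667) + (2.8333)·(2.8333)) / 5 = 36.8333/5 = 7.3667
  Sample standard deviations s_i = √(s[i,i]):
  s(A) = √(5.3667) = 2.3166
  s(B) = √(7.3667) = 2.7142

Step 3 — r_{ij} = s_{ij} / (s_i · s_j):
  r[A,A] = 1 (diagonal).
  r[A,B] = -1.3667 / (2.3166 · 2.7142) = -1.3667 / 6.2876 = -0.2174
  r[B,B] = 1 (diagonal).

R is symmetric with unit diagonal. Assembling:

R = [[1, -0.2174],
 [-0.2174, 1]]


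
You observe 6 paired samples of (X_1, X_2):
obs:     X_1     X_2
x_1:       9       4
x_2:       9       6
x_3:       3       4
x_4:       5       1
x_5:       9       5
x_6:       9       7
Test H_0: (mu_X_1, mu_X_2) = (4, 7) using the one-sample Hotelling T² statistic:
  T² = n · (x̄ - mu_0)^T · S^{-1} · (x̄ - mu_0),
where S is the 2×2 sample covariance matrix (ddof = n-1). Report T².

Step 1 — sample mean vector:
  mean(X_1) = (9 + 9 + 3 + 5 + 9 + 9) / 6 = 44/6 = 7.3333
  mean(X_2) = (4 + 6 + 4 + 1 + 5 + 7) / 6 = 27/6 = 4.5
  x̄ = (7.3333, 4.5),  deviation x̄ - mu_0 = (7.3333, 4.5) - (4, 7) = (3.3333, -2.5).

Step 2 — sample covariance matrix, S[i,j] = (1/(n-1)) · Σ_k (x_{k,i} - mean_i) · (x_{k,j} - mean_j), divisor n-1 = 5:
  S[X_1,X_1] = ((1.6667)·(1.6667) + (1.6667)·(1.6667) + (-4.3333)·(-4.3333) + (-2.3333)·(-2.3333) + (1.6667)·(1.6667) + (1.6667)·(1.6667)) / 5 = 35.3333/5 = 7.0667
  S[X_1,X_2] = ((1.6667)·(-0.5) + (1.6667)·(1.5) + (-4.3333)·(-0.5) + (-2.3333)·(-3.5) + (1.6667)·(0.5) + (1.6667)·(2.5)) / 5 = 17/5 = 3.4
  S[X_2,X_2] = ((-0.5)·(-0.5) + (1.5)·(1.5) + (-0.5)·(-0.5) + (-3.5)·(-3.5) + (0.5)·(0.5) + (2.5)·(2.5)) / 5 = 21.5/5 = 4.3
  S = [[7.0667, 3.4],
 [3.4, 4.3]].

Step 3 — invert S. det(S) = 7.0667·4.3 - (3.4)² = 18.8267.
  S^{-1} = (1/det) · [[d, -b], [-b, a]] = [[0.2284, -0.1806],
 [-0.1806, 0.3754]].

Step 4 — quadratic form (x̄ - mu_0)^T · S^{-1} · (x̄ - mu_0):
  S^{-1} · (x̄ - mu_0) = (1.2128, -1.5404),
  (x̄ - mu_0)^T · [...] = (3.3333)·(1.2128) + (-2.5)·(-1.5404) = 7.8936.

Step 5 — scale by n: T² = 6 · 7.8936 = 47.3619.

T² ≈ 47.3619


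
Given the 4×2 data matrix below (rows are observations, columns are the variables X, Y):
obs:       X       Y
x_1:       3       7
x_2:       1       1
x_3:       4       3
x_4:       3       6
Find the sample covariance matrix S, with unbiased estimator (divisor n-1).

Step 1 — column means:
  mean(X) = (3 + 1 + 4 + 3) / 4 = 11/4 = 2.75
  mean(Y) = (7 + 1 + 3 + 6) / 4 = 17/4 = 4.25

Step 2 — sample covariance S[i,j] = (1/(n-1)) · Σ_k (x_{k,i} - mean_i) · (x_{k,j} - mean_j), with n-1 = 3.
  S[X,X] = ((0.25)·(0.25) + (-1.75)·(-1.75) + (1.25)·(1.25) + (0.25)·(0.25)) / 3 = 4.75/3 = 1.5833
  S[X,Y] = ((0.25)·(2.75) + (-1.75)·(-3.25) + (1.25)·(-1.25) + (0.25)·(1.75)) / 3 = 5.25/3 = 1.75
  S[Y,Y] = ((2.75)·(2.75) + (-3.25)·(-3.25) + (-1.25)·(-1.25) + (1.75)·(1.75)) / 3 = 22.75/3 = 7.5833

S is symmetric (S[j,i] = S[i,j]). Assembling:

S = [[1.5833, 1.75],
 [1.75, 7.5833]]


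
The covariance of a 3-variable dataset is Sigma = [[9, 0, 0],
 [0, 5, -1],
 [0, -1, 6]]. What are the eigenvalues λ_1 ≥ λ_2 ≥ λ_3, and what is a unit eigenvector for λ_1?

Step 1 — characteristic polynomial p(λ) = det(λI - Sigma) = λ³ - tr·λ² + c_1·λ - det, where tr = trace, c_1 = sum of the principal 2×2 minors, det = det(Sigma):
  tr = 9 + 5 + 6 = 20,
  c_1 = (9·5 - (0)²) + (9·6 - (0)²) + (5·6 - (-1)²) = 45 + 54 + 29 = 128,
  det = 9·(5·6 - (-1)²) - (0)·((0)·6 - (-1)·(0)) + (0)·((0)·(-1) - 5·(0)) = 9·(29) - (0)·(0) + (0)·(0) = 261.
  So p(λ) = λ³ - 20λ² + 128λ - 261.
Step 2 — look for an integer root (rational root theorem: any rational root is an integer divisor of 261). Testing λ = 9:
  p(9) = 729 - 1620 + 1152 - 261 = 0  ✓
  Dividing out (λ - 9): p(λ) = (λ - 9)(λ² - 11λ + 29).
Step 3 — remaining eigenvalues from the quadratic λ² - 11λ + 29 = 0:
  Δ = 11² - 4·29 = 121 - 116 = 5,  λ = (11 ± √5)/2 = (11 ± 2.2361)/2 ≈ 6.618 or 4.382.
  Sorted: λ_1 = 9,  λ_2 = 6.618,  λ_3 = 4.382  (check: sum = 20 = tr ✓).

Step 4 — unit eigenvector for λ_1 = 9: v spans the null space of (Sigma - λ_1 I), whose rows are
  r_1 = (0, 0, 0),  r_2 = (0, -4, -1),  r_3 = (0, -1, -3).
  v is orthogonal to every row, so take v ∝ r_2 × r_3 = ((-4)·(-3) - (-1)·(-1), (-1)·(0) - (0)·(-3), (0)·(-1) - (-4)·(0)) = (11, 0, 0).
  Rescale (divide by 11): u = (1, 0, 0).
  ||u|| = √((1)² + (0)² + (0)²) = √(1) = 1,  v_1 = u/||u|| ≈ (1, 0, 0) (||v_1|| = 1).

λ_1 = 9,  λ_2 = 6.618,  λ_3 = 4.382;  v_1 ≈ (1, 0, 0)
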